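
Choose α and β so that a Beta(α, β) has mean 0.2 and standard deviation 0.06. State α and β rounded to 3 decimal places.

σ² = 0.06² = 0.0036.
With s = α+β, Var = μ(1−μ)/(s+1), so s+1 = (0.2×0.8)/0.0036 = 44.4444 and s = 43.4444.
α = μs = 8.689, β = (1−μ)s = 34.756.

α = 8.689, β = 34.756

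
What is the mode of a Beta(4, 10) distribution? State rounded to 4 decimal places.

0.2500

The density x^(α−1)(1−x)^(β−1) is maximised at (α−1)/(α+β−2) = 3/12 = 0.2500.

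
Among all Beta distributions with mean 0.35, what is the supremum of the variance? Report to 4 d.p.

0.2275

For fixed mean μ the Beta variance is μ(1−μ)/(α+β+1), increasing as α+β decreases.
Its least upper bound (not attained) is μ(1−μ) = 0.35·0.65 = 0.2275.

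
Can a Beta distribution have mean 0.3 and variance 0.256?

No

For any Beta, Var(X) < E[X]·(1−E[X]).
Here μ(1−μ) = 0.3×0.7 = 0.21, and 0.256 ≥ 0.21.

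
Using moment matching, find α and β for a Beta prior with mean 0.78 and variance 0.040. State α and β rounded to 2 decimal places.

By moment matching, α+β = μ(1−μ)/σ² − 1 = (0.78·0.22)/0.040 − 1 = 4.2900 − 1 = 3.2900.
Since α/(α+β) = μ, α = 0.78·3.2900 = 2.57 and β = 0.22·3.2900 = 0.72.

α = 2.57, β = 0.72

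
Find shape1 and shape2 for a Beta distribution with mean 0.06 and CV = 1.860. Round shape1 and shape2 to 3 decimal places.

shape1 = 0.212, shape2 = 3.317

σ = CV·μ = 1.860×0.06 = 0.11160, so σ² = 0.012455.
s+1 = μ(1−μ)/σ² = 0.0564/0.012455 = 4.5285, so s = shape1+shape2 = 3.5285.
shape1 = μs = 0.212, shape2 = (1−μ)s = 3.317.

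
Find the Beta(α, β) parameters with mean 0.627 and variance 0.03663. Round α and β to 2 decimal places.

By moment matching, α+β = μ(1−μ)/σ² − 1 = (0.627·0.373)/0.03663 − 1 = 6.3847 − 1 = 5.3847.
Since α/(α+β) = μ, α = 0.627·5.3847 = 3.38 and β = 0.373·5.3847 = 2.01.

α = 3.38, β = 2.01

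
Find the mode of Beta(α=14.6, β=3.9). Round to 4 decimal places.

0.8242

The density x^(α−1)(1−x)^(β−1) is maximised at (α−1)/(α+β−2) = 13.6/16.5 = 0.8242.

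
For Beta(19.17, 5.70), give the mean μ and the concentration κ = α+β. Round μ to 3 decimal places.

μ = 0.771, κ = 24.87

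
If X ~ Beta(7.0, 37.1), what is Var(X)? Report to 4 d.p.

0.0030

α+β = 44.1 and αβ = 259.70, so Var = αβ/[(α+β)²(α+β+1)] = 259.70/87710.931 = 0.0030.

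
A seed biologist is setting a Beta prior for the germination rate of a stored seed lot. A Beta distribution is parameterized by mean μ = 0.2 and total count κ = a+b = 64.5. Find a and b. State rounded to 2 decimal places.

a = 12.90, b = 51.60

Split κ in proportion μ : (1−μ): a = 0.2·64.5 = 12.90, b = 64.5 − 12.90 = 51.60.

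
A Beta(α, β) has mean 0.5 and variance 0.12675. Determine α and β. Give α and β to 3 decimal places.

α = 0.486, β = 0.486

Let s = α+β. The Beta variance is μ(1−μ)/(s+1).
So s+1 = μ(1−μ)/σ² = (0.5×0.5)/0.12675 = 0.25/0.12675 = 1.9724, giving s = 0.9724.
Then α = μs = 0.5×0.9724 = 0.486 and β = (1−μ)s = 0.5×0.9724 = 0.486.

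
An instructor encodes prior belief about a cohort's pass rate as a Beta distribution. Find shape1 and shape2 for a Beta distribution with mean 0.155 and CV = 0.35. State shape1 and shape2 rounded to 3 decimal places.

shape1 = 6.743, shape2 = 36.760

σ = CV·μ = 0.35×0.155 = 0.05425, so σ² = 0.002943.
s+1 = μ(1−μ)/σ² = 0.130975/0.002943 = 44.5030, so s = shape1+shape2 = 43.5030.
shape1 = μs = 6.743, shape2 = (1−μ)s = 36.760.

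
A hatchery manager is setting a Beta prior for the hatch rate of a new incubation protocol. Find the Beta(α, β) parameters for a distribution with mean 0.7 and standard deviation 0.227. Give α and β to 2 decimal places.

Variance = 0.227² = 0.051529. The moment-matching identity α+β = μ(1−μ)/Var − 1 gives
α+β = 0.21/0.051529 − 1 = 3.0754, so α = μ·3.0754 = 2.15 and β = (1−μ)·3.0754 = 0.92.

α = 2.15, β = 0.92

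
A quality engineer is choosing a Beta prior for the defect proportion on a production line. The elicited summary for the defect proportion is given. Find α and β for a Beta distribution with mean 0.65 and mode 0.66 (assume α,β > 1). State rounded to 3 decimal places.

Let s = α+β. Mean gives α = μs = 0.65s; mode gives (α−1)/(s−2) = 0.66.
Substituting: 0.65s − 1 = 0.66(s−2) = 0.66s − 1.32, so -0.01s = -0.32 and s = 32.0000.
Then α = 0.65×32.0000 = 20.800 and β = s−α = 11.200.

α = 20.800, β = 11.200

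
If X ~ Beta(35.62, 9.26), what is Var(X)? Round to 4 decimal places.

0.0036

μ = 35.62/44.88 = 0.793672; Var = μ(1−μ)/(α+β+1) = 0.1637567/45.88 = 0.0036.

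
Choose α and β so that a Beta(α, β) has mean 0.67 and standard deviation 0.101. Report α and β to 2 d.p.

First σ² = 0.010201. Setting α = μn, β = (1−μ)n with n = α+β,
μ(1−μ)/(n+1) = 0.010201 ⇒ n+1 = 0.2211/0.010201 = 21.6743 ⇒ n = 20.6743.
Hence α = 0.67×20.6743 = 13.85, β = 0.33×20.6743 = 6.82.

α = 13.85, β = 6.82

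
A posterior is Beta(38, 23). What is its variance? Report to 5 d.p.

0.00379

μ = 38/61 = 0.622951; Var = μ(1−μ)/(α+β+1) = 0.2348831/62 = 0.00379.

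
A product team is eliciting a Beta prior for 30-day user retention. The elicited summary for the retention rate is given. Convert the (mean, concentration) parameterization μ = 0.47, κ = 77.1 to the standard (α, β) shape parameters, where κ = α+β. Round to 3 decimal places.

α = 36.237, β = 40.863

Split κ in proportion μ : (1−μ): α = 0.47·77.1 = 36.237, β = 77.1 − 36.237 = 40.863.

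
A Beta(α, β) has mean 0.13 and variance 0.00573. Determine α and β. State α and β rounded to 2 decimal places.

By moment matching, α+β = μ(1−μ)/σ² − 1 = (0.13·0.87)/0.00573 − 1 = 19.7382 − 1 = 18.7382.
Since α/(α+β) = μ, α = 0.13·18.7382 = 2.44 and β = 0.87·18.7382 = 16.30.

α = 2.44, β = 16.30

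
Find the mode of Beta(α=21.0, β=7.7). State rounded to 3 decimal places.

The density x^(α−1)(1−x)^(β−1) is maximised at (α−1)/(α+β−2) = 20.0/26.7 = 0.749.

0.749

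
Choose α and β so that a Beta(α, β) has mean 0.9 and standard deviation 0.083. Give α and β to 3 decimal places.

α = 10.858, β = 1.206

Variance = 0.083² = 0.006889. The moment-matching identity α+β = μ(1−μ)/Var − 1 gives
α+β = 0.09/0.006889 − 1 = 12.0643, so α = μ·12.0643 = 10.858 and β = (1−μ)·12.0643 = 1.206.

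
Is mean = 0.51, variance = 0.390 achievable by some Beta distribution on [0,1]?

For any Beta, Var(X) < E[X]·(1−E[X]).
Here μ(1−μ) = 0.51×0.49 = 0.2499, and 0.390 ≥ 0.2499.

No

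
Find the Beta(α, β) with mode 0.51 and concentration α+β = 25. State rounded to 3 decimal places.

For α,β>1 the mode is (α−1)/(α+β−2), so α = mode·(κ−2)+1 = 0.51×23+1 = 12.730.
And β = (1−mode)·(κ−2)+1 = 0.49×23+1 = 12.270.

α = 12.730, β = 12.270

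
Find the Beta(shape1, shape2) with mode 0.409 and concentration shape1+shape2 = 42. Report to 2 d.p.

Mode = (shape1−1)/(κ−2) with κ = shape1+shape2, so shape1−1 = 0.409·40 = 16.36.
shape1 = 17.36; shape2 = κ − shape1 = 24.64.

shape1 = 17.36, shape2 = 24.64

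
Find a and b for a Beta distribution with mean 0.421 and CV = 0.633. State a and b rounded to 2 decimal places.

a = 1.02, b = 1.41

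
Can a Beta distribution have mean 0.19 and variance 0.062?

Yes

The Beta variance bound is σ² < μ(1−μ).
Here μ(1−μ) = 0.19×0.81 = 0.1539, and 0.062 < 0.1539.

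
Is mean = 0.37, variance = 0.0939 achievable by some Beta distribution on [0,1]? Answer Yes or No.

The Beta variance bound is σ² < μ(1−μ).
Here μ(1−μ) = 0.37×0.63 = 0.2331, and 0.0939 < 0.2331.

Yes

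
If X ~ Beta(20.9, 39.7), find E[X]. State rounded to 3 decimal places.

E[X] = α/(α+β) = 20.9/60.6 = 0.345.

0.345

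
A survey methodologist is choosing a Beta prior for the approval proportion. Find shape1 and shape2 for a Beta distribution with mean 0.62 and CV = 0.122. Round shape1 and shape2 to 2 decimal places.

Var = (CV·μ)² = (0.122×0.62)² = 0.005721.
shape1+shape2 = μ(1−μ)/Var − 1 = 0.2356/0.005721 − 1 = 40.1787.
Thus shape1 = 0.62·40.1787 = 24.91 and shape2 = 0.38·40.1787 = 15.27.

shape1 = 24.91, shape2 = 15.27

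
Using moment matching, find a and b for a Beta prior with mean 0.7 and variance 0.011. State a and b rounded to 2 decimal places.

Write ν = a+b; then a = μν and Var = μ(1−μ)/(ν+1).
ν = μ(1−μ)/Var − 1 = 0.21/0.011 − 1 = 18.0909.
a = 0.7·18.0909 = 12.66, b = 0.3·18.0909 = 5.43.

a = 12.66, b = 5.43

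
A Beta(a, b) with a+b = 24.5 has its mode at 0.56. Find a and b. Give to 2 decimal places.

For a,b>1 the mode is (a−1)/(a+b−2), so a = mode·(κ−2)+1 = 0.56×22.5+1 = 13.60.
And b = (1−mode)·(κ−2)+1 = 0.44×22.5+1 = 10.90.

a = 13.60, b = 10.90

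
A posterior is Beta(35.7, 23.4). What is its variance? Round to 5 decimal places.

α+β = 59.1 and αβ = 835.38, so Var = αβ/[(α+β)²(α+β+1)] = 835.38/209917.881 = 0.00398.

0.00398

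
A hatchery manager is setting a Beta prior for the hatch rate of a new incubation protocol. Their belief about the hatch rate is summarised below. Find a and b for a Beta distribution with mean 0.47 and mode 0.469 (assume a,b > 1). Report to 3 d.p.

Let s = a+b. Mean gives a = μs = 0.47s; mode gives (a−1)/(s−2) = 0.469.
Substituting: 0.47s − 1 = 0.469(s−2) = 0.469s − 0.938, so 0.001s = 0.062 and s = 62.0000.
Then a = 0.47×62.0000 = 29.140 and b = s−a = 32.860.

a = 29.140, b = 32.860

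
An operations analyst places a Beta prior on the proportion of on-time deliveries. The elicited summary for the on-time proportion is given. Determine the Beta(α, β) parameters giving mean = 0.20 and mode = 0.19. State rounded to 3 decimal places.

With s = α+β: μ = α/s and mode = (α−1)/(s−2). Eliminating α = μs,
μs − 1 = m(s−2) ⇒ s(μ−m) = 1−2m ⇒ s = 0.62/0.01 = 62.0000.
So α = μs = 12.400, β = (1−μ)s = 49.600.

α = 12.400, β = 49.600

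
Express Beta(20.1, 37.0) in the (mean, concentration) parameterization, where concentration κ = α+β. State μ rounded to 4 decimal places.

μ = 0.3520, κ = 57.1

κ = α+β = 20.1+37.0 = 57.1; μ = α/κ = 20.1/57.1 = 0.3520.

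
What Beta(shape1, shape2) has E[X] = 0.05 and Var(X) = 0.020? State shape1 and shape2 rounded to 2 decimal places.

shape1 = 0.07, shape2 = 1.31

Write ν = shape1+shape2; then shape1 = μν and Var = μ(1−μ)/(ν+1).
ν = μ(1−μ)/Var − 1 = 0.0475/0.020 − 1 = 1.3750.
shape1 = 0.05·1.3750 = 0.07, shape2 = 0.95·1.3750 = 1.31.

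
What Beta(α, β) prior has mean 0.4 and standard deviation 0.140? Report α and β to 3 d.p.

Variance = 0.140² = 0.019600. The moment-matching identity α+β = μ(1−μ)/Var − 1 gives
α+β = 0.24/0.019600 − 1 = 11.2449, so α = μ·11.2449 = 4.498 and β = (1−μ)·11.2449 = 6.747.

α = 4.498, β = 6.747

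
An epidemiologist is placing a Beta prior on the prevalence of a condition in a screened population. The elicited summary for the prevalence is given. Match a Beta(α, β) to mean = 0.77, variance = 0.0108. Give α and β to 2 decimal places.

α = 11.86, β = 3.54

Write ν = α+β; then α = μν and Var = μ(1−μ)/(ν+1).
ν = μ(1−μ)/Var − 1 = 0.1771/0.0108 − 1 = 15.3981.
α = 0.77·15.3981 = 11.86, β = 0.23·15.3981 = 3.54.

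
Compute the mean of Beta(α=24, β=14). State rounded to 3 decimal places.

0.632

E[X] = α/(α+β) = 24/38 = 0.632.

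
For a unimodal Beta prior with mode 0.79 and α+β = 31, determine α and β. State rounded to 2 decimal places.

Since the density peak of Beta(α,β) is at (α−1)/(α+β−2),
α = 1 + 0.79(31−2) = 23.91 and β = 31 − 23.91 = 7.09.

α = 23.91, β = 7.09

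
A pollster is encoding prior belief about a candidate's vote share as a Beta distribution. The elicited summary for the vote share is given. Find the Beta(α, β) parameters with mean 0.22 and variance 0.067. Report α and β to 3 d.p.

α = 0.343, β = 1.218

Let s = α+β. The Beta variance is μ(1−μ)/(s+1).
So s+1 = μ(1−μ)/σ² = (0.22×0.78)/0.067 = 0.1716/0.067 = 2.5612, giving s = 1.5612.
Then α = μs = 0.22×1.5612 = 0.343 and β = (1−μ)s = 0.78×1.5612 = 1.218.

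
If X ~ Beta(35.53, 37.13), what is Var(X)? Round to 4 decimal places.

0.0034

μ = 35.53/72.66 = 0.488990; Var = μ(1−μ)/(α+β+1) = 0.2498788/73.66 = 0.0034.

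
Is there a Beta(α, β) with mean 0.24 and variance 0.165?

Yes

For any Beta, Var(X) < E[X]·(1−E[X]).
Here μ(1−μ) = 0.24×0.76 = 0.1824, and 0.165 < 0.1824.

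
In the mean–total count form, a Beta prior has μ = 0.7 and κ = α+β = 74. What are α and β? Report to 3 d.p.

α = 51.800, β = 22.200

α = μκ = 0.7×74 = 51.800 and β = (1−μ)κ = 0.3×74 = 22.200.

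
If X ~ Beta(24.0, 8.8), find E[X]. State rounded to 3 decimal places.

0.732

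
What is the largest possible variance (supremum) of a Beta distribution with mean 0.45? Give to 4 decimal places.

0.2475

Var = μ(1−μ)/(α+β+1), which approaches μ(1−μ) as α+β → 0.
So the supremum is μ(1−μ) = 0.45×0.55 = 0.2475.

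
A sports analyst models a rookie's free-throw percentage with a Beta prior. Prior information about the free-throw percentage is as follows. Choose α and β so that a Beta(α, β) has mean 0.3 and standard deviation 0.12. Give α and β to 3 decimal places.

α = 4.075, β = 9.508

σ² = 0.12² = 0.0144.
With s = α+β, Var = μ(1−μ)/(s+1), so s+1 = (0.3×0.7)/0.0144 = 14.5833 and s = 13.5833.
α = μs = 4.075, β = (1−μ)s = 9.508.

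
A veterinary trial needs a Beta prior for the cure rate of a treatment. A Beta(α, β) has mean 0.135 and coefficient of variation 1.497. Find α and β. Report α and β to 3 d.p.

α = 0.251, β = 1.608

σ = CV·μ = 1.497×0.135 = 0.20210, so σ² = 0.040842.
s+1 = μ(1−μ)/σ² = 0.116775/0.040842 = 2.8592, so s = α+β = 1.8592.
α = μs = 0.251, β = (1−μ)s = 1.608.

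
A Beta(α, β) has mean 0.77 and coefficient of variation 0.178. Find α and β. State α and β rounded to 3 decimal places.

α = 6.489, β = 1.938

Var = (CV·μ)² = (0.178×0.77)² = 0.018785.
α+β = μ(1−μ)/Var − 1 = 0.1771/0.018785 − 1 = 8.4275.
Thus α = 0.77·8.4275 = 6.489 and β = 0.23·8.4275 = 1.938.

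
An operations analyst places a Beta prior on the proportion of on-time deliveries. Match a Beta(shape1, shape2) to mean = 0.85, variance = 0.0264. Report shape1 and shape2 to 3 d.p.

Let s = shape1+shape2. The Beta variance is μ(1−μ)/(s+1).
So s+1 = μ(1−μ)/σ² = (0.85×0.15)/0.0264 = 0.1275/0.0264 = 4.8295, giving s = 3.8295.
Then shape1 = μs = 0.85×3.8295 = 3.255 and shape2 = (1−μ)s = 0.15×3.8295 = 0.574.

shape1 = 3.255, shape2 = 0.574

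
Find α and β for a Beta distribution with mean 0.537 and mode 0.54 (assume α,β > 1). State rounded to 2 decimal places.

With s = α+β: μ = α/s and mode = (α−1)/(s−2). Eliminating α = μs,
μs − 1 = m(s−2) ⇒ s(μ−m) = 1−2m ⇒ s = -0.08/-0.003 = 26.6667.
So α = μs = 14.32, β = (1−μ)s = 12.35.

α = 14.32, β = 12.35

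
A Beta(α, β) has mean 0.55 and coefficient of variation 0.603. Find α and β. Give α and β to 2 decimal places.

Var = (CV·μ)² = (0.603×0.55)² = 0.109992.
α+β = μ(1−μ)/Var − 1 = 0.2475/0.109992 − 1 = 1.2502.
Thus α = 0.55·1.2502 = 0.69 and β = 0.45·1.2502 = 0.56.

α = 0.69, β = 0.56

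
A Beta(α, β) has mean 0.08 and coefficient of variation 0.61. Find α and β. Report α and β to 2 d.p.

σ = CV·μ = 0.61×0.08 = 0.04880, so σ² = 0.002381.
s+1 = μ(1−μ)/σ² = 0.0736/0.002381 = 30.9057, so s = α+β = 29.9057.
α = μs = 2.39, β = (1−μ)s = 27.51.

α = 2.39, β = 27.51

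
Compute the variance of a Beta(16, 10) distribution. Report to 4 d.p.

μ = 16/26 = 0.615385; Var = μ(1−μ)/(α+β+1) = 0.2366864/27 = 0.0088.

0.0088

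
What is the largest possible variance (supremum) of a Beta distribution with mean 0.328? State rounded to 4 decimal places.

For fixed mean μ the Beta variance is μ(1−μ)/(α+β+1), increasing as α+β decreases.
Its least upper bound (not attained) is μ(1−μ) = 0.328·0.672 = 0.2204.

0.2204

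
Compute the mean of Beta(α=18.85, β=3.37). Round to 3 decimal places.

0.848

The Beta mean is α/(α+β) = 18.85/(18.85+3.37) = 0.848.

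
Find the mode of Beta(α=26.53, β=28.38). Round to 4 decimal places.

The density x^(α−1)(1−x)^(β−1) is maximised at (α−1)/(α+β−2) = 25.53/52.91 = 0.4825.

0.4825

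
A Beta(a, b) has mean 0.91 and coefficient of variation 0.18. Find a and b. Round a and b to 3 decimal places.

a = 1.868, b = 0.185

σ = CV·μ = 0.18×0.91 = 0.16380, so σ² = 0.026830.
s+1 = μ(1−μ)/σ² = 0.0819/0.026830 = 3.0525, so s = a+b = 2.0525.
a = μs = 1.868, b = (1−μ)s = 0.185.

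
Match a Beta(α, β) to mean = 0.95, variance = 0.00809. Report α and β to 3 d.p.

α = 4.628, β = 0.244

Let s = α+β. The Beta variance is μ(1−μ)/(s+1).
So s+1 = μ(1−μ)/σ² = (0.95×0.05)/0.00809 = 0.0475/0.00809 = 5.8714, giving s = 4.8714.
Then α = μs = 0.95×4.8714 = 4.628 and β = (1−μ)s = 0.05×4.8714 = 0.244.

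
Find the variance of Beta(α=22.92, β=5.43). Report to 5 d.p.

0.00528

α+β = 28.35 and αβ = 124.4556, so Var = αβ/[(α+β)²(α+β+1)] = 124.4556/23589.255375 = 0.00528.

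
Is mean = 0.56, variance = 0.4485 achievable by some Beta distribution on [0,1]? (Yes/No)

For any Beta, Var(X) < E[X]·(1−E[X]).
Here μ(1−μ) = 0.56×0.44 = 0.2464, and 0.4485 ≥ 0.2464.

No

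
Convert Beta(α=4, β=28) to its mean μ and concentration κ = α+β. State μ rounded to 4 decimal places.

μ = 0.1250, κ = 32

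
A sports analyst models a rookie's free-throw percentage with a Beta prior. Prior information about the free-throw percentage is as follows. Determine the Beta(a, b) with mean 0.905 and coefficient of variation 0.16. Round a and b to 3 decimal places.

a = 2.806, b = 0.295

σ = CV·μ = 0.16×0.905 = 0.14480, so σ² = 0.020967.
s+1 = μ(1−μ)/σ² = 0.085975/0.020967 = 4.1005, so s = a+b = 3.1005.
a = μs = 2.806, b = (1−μ)s = 0.295.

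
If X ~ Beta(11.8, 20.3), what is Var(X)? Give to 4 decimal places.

0.0070

Var = αβ/[(α+β)²(α+β+1)] = (11.8×20.3)/(32.1²×33.1) = 239.54/34106.571 = 0.0070.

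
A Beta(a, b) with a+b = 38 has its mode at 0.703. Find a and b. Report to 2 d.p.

a = 26.31, b = 11.69

For a,b>1 the mode is (a−1)/(a+b−2), so a = mode·(κ−2)+1 = 0.703×36+1 = 26.31.
And b = (1−mode)·(κ−2)+1 = 0.297×36+1 = 11.69.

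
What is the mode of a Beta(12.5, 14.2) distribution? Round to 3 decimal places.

0.466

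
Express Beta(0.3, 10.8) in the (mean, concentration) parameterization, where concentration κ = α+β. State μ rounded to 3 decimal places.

κ = α+β = 0.3+10.8 = 11.1; μ = α/κ = 0.3/11.1 = 0.027.

μ = 0.027, κ = 11.1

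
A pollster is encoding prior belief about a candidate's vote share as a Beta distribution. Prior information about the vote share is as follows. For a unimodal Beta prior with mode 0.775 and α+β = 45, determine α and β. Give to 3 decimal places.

For α,β>1 the mode is (α−1)/(α+β−2), so α = mode·(κ−2)+1 = 0.775×43+1 = 34.325.
And β = (1−mode)·(κ−2)+1 = 0.225×43+1 = 10.675.

α = 34.325, β = 10.675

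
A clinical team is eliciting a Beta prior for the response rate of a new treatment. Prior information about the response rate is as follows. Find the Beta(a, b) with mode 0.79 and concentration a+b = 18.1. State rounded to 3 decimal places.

Since the density peak of Beta(a,b) is at (a−1)/(a+b−2),
a = 1 + 0.79(18.1−2) = 13.719 and b = 18.1 − 13.719 = 4.381.

a = 13.719, b = 4.381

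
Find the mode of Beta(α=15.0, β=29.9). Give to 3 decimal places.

0.326

The density x^(α−1)(1−x)^(β−1) is maximised at (α−1)/(α+β−2) = 14.0/42.9 = 0.326.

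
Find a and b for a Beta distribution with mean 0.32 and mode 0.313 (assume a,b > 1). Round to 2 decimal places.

a = 17.10, b = 36.33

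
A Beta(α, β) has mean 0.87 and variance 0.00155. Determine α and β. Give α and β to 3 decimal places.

α = 62.612, β = 9.356

Write ν = α+β; then α = μν and Var = μ(1−μ)/(ν+1).
ν = μ(1−μ)/Var − 1 = 0.1131/0.00155 − 1 = 71.9677.
α = 0.87·71.9677 = 62.612, β = 0.13·71.9677 = 9.356.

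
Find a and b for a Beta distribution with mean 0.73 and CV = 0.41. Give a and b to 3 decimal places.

Var = (CV·μ)² = (0.41×0.73)² = 0.089580.
a+b = μ(1−μ)/Var − 1 = 0.1971/0.089580 − 1 = 1.2003.
Thus a = 0.73·1.2003 = 0.876 and b = 0.27·1.2003 = 0.324.

a = 0.876, b = 0.324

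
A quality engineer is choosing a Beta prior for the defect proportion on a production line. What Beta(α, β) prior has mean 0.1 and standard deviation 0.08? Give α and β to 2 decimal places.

α = 1.31, β = 11.76

First σ² = 0.0064. Setting α = μn, β = (1−μ)n with n = α+β,
μ(1−μ)/(n+1) = 0.0064 ⇒ n+1 = 0.09/0.0064 = 14.0625 ⇒ n = 13.0625.
Hence α = 0.1×13.0625 = 1.31, β = 0.9×13.0625 = 11.76.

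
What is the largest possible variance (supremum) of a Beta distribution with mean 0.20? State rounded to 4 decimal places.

Var = μ(1−μ)/(α+β+1), which approaches μ(1−μ) as α+β → 0.
So the supremum is μ(1−μ) = 0.20×0.80 = 0.1600.

0.1600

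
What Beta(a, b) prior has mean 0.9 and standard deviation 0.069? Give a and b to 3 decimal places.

First σ² = 0.004761. Setting a = μn, b = (1−μ)n with n = a+b,
μ(1−μ)/(n+1) = 0.004761 ⇒ n+1 = 0.09/0.004761 = 18.9036 ⇒ n = 17.9036.
Hence a = 0.9×17.9036 = 16.113, b = 0.1×17.9036 = 1.790.

a = 16.113, b = 1.790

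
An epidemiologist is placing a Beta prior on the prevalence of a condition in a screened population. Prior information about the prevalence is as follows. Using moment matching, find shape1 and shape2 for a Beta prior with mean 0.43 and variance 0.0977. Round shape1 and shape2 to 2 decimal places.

shape1 = 0.65, shape2 = 0.86

Let s = shape1+shape2. The Beta variance is μ(1−μ)/(s+1).
So s+1 = μ(1−μ)/σ² = (0.43×0.57)/0.0977 = 0.2451/0.0977 = 2.5087, giving s = 1.5087.
Then shape1 = μs = 0.43×1.5087 = 0.65 and shape2 = (1−μ)s = 0.57×1.5087 = 0.86.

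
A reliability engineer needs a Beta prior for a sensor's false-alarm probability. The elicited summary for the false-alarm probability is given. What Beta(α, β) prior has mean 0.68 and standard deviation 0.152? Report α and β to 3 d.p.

α = 5.724, β = 2.694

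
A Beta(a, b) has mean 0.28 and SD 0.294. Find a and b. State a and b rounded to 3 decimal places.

σ² = 0.294² = 0.086436.
With s = a+b, Var = μ(1−μ)/(s+1), so s+1 = (0.28×0.72)/0.086436 = 2.3324 and s = 1.3324.
a = μs = 0.373, b = (1−μ)s = 0.959.

a = 0.373, b = 0.959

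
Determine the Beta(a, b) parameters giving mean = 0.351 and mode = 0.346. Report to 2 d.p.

Let s = a+b. Mean gives a = μs = 0.351s; mode gives (a−1)/(s−2) = 0.346.
Substituting: 0.351s − 1 = 0.346(s−2) = 0.346s − 0.692, so 0.005s = 0.308 and s = 61.6000.
Then a = 0.351×61.6000 = 21.62 and b = s−a = 39.98.

a = 21.62, b = 39.98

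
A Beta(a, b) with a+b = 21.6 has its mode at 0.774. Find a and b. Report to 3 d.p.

a = 16.170, b = 5.430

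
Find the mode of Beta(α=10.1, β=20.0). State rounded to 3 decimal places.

0.324

With α,β > 1, mode = (α−1)/(α+β−2) = 9.1/28.1 = 0.324.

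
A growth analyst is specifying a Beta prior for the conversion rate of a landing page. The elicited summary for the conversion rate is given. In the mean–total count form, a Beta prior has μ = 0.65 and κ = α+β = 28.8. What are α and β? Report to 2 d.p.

α = 18.72, β = 10.08

α = μκ = 0.65×28.8 = 18.72 and β = (1−μ)κ = 0.35×28.8 = 10.08.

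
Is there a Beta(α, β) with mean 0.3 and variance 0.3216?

A Beta with mean μ has variance μ(1−μ)/(α+β+1) < μ(1−μ).
Here μ(1−μ) = 0.3×0.7 = 0.21, and 0.3216 ≥ 0.21.

No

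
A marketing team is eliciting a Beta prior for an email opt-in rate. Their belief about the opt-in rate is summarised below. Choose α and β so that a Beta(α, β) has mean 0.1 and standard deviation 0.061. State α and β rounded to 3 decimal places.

α = 2.319, β = 20.868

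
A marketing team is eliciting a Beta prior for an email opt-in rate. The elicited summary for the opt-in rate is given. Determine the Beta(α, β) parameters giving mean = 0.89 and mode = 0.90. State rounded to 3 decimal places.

α = 71.200, β = 8.800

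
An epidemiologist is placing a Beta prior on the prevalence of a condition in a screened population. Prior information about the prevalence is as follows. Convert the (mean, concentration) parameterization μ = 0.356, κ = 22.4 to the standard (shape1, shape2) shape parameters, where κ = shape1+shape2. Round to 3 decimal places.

shape1 = μκ = 0.356×22.4 = 7.974 and shape2 = (1−μ)κ = 0.644×22.4 = 14.426.

shape1 = 7.974, shape2 = 14.426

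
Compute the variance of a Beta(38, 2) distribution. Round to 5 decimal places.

0.00116

α+β = 40 and αβ = 76, so Var = αβ/[(α+β)²(α+β+1)] = 76/65600 = 0.00116.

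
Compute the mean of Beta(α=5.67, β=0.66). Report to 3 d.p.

E[X] = α/(α+β) = 5.67/6.33 = 0.896.

0.896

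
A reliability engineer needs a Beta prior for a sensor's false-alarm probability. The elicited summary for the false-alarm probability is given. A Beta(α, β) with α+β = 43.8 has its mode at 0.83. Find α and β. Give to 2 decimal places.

For α,β>1 the mode is (α−1)/(α+β−2), so α = mode·(κ−2)+1 = 0.83×41.8+1 = 35.69.
And β = (1−mode)·(κ−2)+1 = 0.17×41.8+1 = 8.11.

α = 35.69, β = 8.11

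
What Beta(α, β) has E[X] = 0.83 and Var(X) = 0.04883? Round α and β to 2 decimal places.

Write ν = α+β; then α = μν and Var = μ(1−μ)/(ν+1).
ν = μ(1−μ)/Var − 1 = 0.1411/0.04883 − 1 = 1.8896.
α = 0.83·1.8896 = 1.57, β = 0.17·1.8896 = 0.32.

α = 1.57, β = 0.32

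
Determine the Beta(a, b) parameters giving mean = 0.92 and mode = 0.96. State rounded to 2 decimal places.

With s = a+b: μ = a/s and mode = (a−1)/(s−2). Eliminating a = μs,
μs − 1 = m(s−2) ⇒ s(μ−m) = 1−2m ⇒ s = -0.92/-0.04 = 23.0000.
So a = μs = 21.16, b = (1−μ)s = 1.84.

a = 21.16, b = 1.84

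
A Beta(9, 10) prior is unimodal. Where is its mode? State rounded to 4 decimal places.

The density x^(α−1)(1−x)^(β−1) is maximised at (α−1)/(α+β−2) = 8/17 = 0.4706.

0.4706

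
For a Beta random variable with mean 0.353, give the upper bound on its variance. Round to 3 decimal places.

0.228

For fixed mean μ the Beta variance is μ(1−μ)/(α+β+1), increasing as α+β decreases.
Its least upper bound (not attained) is μ(1−μ) = 0.353·0.647 = 0.228.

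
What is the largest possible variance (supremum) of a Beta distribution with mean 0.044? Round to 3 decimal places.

0.042

Var = μ(1−μ)/(α+β+1), which approaches μ(1−μ) as α+β → 0.
So the supremum is μ(1−μ) = 0.044×0.956 = 0.042.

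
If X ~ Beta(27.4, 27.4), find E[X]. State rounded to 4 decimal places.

0.5000

The Beta mean is α/(α+β) = 27.4/(27.4+27.4) = 0.5000.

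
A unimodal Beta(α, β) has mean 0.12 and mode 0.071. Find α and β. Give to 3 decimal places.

α = 2.101, β = 15.409

Let s = α+β. Mean gives α = μs = 0.12s; mode gives (α−1)/(s−2) = 0.071.
Substituting: 0.12s − 1 = 0.071(s−2) = 0.071s − 0.142, so 0.049s = 0.858 and s = 17.5102.
Then α = 0.12×17.5102 = 2.101 and β = s−α = 15.409.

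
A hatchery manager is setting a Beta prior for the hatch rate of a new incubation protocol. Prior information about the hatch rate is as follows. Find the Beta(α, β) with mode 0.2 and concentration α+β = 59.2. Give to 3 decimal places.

For α,β>1 the mode is (α−1)/(α+β−2), so α = mode·(κ−2)+1 = 0.2×57.2+1 = 12.440.
And β = (1−mode)·(κ−2)+1 = 0.8×57.2+1 = 46.760.

α = 12.440, β = 46.760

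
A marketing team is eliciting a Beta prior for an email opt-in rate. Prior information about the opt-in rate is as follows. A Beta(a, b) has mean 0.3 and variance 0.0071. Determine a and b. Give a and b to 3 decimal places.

By moment matching, a+b = μ(1−μ)/σ² − 1 = (0.3·0.7)/0.0071 − 1 = 29.5775 − 1 = 28.5775.
Since a/(a+b) = μ, a = 0.3·28.5775 = 8.573 and b = 0.7·28.5775 = 20.004.

a = 8.573, b = 20.004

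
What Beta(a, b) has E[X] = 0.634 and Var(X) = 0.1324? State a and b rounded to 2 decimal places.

a = 0.48, b = 0.28

Write ν = a+b; then a = μν and Var = μ(1−μ)/(ν+1).
ν = μ(1−μ)/Var − 1 = 0.232044/0.1324 − 1 = 0.7526.
a = 0.634·0.7526 = 0.48, b = 0.366·0.7526 = 0.28.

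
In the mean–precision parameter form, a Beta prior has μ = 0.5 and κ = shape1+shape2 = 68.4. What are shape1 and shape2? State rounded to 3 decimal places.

shape1 = 34.200, shape2 = 34.200

Split κ in proportion μ : (1−μ): shape1 = 0.5·68.4 = 34.200, shape2 = 68.4 − 34.200 = 34.200.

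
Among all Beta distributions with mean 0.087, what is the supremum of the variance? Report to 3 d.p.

0.079

Var = μ(1−μ)/(α+β+1), which approaches μ(1−μ) as α+β → 0.
So the supremum is μ(1−μ) = 0.087×0.913 = 0.079.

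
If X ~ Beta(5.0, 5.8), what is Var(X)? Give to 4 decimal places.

μ = 5.0/10.8 = 0.462963; Var = μ(1−μ)/(α+β+1) = 0.2486283/11.8 = 0.0211.

0.0211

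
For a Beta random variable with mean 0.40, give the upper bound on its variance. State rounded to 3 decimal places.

Var = μ(1−μ)/(α+β+1), which approaches μ(1−μ) as α+β → 0.
So the supremum is μ(1−μ) = 0.40×0.60 = 0.240.

0.240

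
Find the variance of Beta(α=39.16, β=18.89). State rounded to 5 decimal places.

0.00372

μ = 39.16/58.05 = 0.674591; Var = μ(1−μ)/(α+β+1) = 0.2195180/59.05 = 0.00372.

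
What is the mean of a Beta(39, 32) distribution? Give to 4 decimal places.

0.5493

The Beta mean is α/(α+β) = 39/(39+32) = 0.5493.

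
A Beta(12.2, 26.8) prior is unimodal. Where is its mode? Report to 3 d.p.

0.303

With α,β > 1, mode = (α−1)/(α+β−2) = 11.2/37.0 = 0.303.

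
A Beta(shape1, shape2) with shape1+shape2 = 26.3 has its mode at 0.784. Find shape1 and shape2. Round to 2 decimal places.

shape1 = 20.05, shape2 = 6.25

For shape1,shape2>1 the mode is (shape1−1)/(shape1+shape2−2), so shape1 = mode·(κ−2)+1 = 0.784×24.3+1 = 20.05.
And shape2 = (1−mode)·(κ−2)+1 = 0.216×24.3+1 = 6.25.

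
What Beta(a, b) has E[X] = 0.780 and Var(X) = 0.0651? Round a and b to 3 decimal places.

Let s = a+b. The Beta variance is μ(1−μ)/(s+1).
So s+1 = μ(1−μ)/σ² = (0.780×0.220)/0.0651 = 0.171600/0.0651 = 2.6359, giving s = 1.6359.
Then a = μs = 0.780×1.6359 = 1.276 and b = (1−μ)s = 0.220×1.6359 = 0.360.

a = 1.276, b = 0.360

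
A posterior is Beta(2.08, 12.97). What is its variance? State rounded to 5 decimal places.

0.00742

α+β = 15.05 and αβ = 26.9776, so Var = αβ/[(α+β)²(α+β+1)] = 26.9776/3635.365125 = 0.00742.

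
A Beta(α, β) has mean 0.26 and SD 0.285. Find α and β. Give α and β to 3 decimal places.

α = 0.356, β = 1.013

First σ² = 0.081225. Setting α = μn, β = (1−μ)n with n = α+β,
μ(1−μ)/(n+1) = 0.081225 ⇒ n+1 = 0.1924/0.081225 = 2.3687 ⇒ n = 1.3687.
Hence α = 0.26×1.3687 = 0.356, β = 0.74×1.3687 = 1.013.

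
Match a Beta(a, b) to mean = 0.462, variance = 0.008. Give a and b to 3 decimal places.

Let s = a+b. The Beta variance is μ(1−μ)/(s+1).
So s+1 = μ(1−μ)/σ² = (0.462×0.538)/0.008 = 0.248556/0.008 = 31.0695, giving s = 30.0695.
Then a = μs = 0.462×30.0695 = 13.892 and b = (1−μ)s = 0.538×30.0695 = 16.177.

a = 13.892, b = 16.177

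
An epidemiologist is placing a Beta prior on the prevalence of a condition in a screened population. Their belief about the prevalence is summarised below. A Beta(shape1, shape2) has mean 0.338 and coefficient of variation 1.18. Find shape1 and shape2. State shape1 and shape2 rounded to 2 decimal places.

Var = (CV·μ)² = (1.18×0.338)² = 0.159073.
shape1+shape2 = μ(1−μ)/Var − 1 = 0.223756/0.159073 − 1 = 0.4066.
Thus shape1 = 0.338·0.4066 = 0.14 and shape2 = 0.662·0.4066 = 0.27.

shape1 = 0.14, shape2 = 0.27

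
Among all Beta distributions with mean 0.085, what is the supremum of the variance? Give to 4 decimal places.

0.0778

For fixed mean μ the Beta variance is μ(1−μ)/(α+β+1), increasing as α+β decreases.
Its least upper bound (not attained) is μ(1−μ) = 0.085·0.915 = 0.0778.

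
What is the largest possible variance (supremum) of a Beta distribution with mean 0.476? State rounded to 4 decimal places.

0.2494

Var = μ(1−μ)/(α+β+1), which approaches μ(1−μ) as α+β → 0.
So the supremum is μ(1−μ) = 0.476×0.524 = 0.2494.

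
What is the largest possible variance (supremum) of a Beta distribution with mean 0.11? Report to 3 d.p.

Var = μ(1−μ)/(α+β+1), which approaches μ(1−μ) as α+β → 0.
So the supremum is μ(1−μ) = 0.11×0.89 = 0.098.

0.098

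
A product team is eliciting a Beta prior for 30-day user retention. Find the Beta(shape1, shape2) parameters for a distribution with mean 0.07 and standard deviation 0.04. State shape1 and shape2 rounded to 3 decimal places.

Variance = 0.04² = 0.0016. The moment-matching identity shape1+shape2 = μ(1−μ)/Var − 1 gives
shape1+shape2 = 0.0651/0.0016 − 1 = 39.6875, so shape1 = μ·39.6875 = 2.778 and shape2 = (1−μ)·39.6875 = 36.909.

shape1 = 2.778, shape2 = 36.909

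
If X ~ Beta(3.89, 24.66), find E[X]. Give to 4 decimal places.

0.1363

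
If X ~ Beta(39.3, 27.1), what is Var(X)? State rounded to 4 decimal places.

μ = 39.3/66.4 = 0.591867; Var = μ(1−μ)/(α+β+1) = 0.2415604/67.4 = 0.0036.

0.0036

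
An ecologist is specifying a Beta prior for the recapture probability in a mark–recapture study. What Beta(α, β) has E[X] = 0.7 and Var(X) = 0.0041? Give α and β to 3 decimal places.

α = 35.154, β = 15.066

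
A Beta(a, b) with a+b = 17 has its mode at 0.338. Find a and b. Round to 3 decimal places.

Since the density peak of Beta(a,b) is at (a−1)/(a+b−2),
a = 1 + 0.338(17−2) = 6.070 and b = 17 − 6.070 = 10.930.

a = 6.070, b = 10.930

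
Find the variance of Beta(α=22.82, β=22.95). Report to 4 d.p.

μ = 22.82/45.77 = 0.498580; Var = μ(1−μ)/(α+β+1) = 0.2499980/46.77 = 0.0053.

0.0053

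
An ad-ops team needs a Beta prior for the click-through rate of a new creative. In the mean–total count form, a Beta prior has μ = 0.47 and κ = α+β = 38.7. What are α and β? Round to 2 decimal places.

α = 18.19, β = 20.51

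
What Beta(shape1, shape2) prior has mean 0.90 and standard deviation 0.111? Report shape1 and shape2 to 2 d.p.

shape1 = 5.67, shape2 = 0.63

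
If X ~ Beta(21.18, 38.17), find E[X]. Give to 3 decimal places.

E[X] = α/(α+β) = 21.18/59.35 = 0.357.

0.357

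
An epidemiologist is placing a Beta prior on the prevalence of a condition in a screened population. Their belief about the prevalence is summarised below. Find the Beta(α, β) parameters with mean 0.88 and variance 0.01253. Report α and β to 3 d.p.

Let s = α+β. The Beta variance is μ(1−μ)/(s+1).
So s+1 = μ(1−μ)/σ² = (0.88×0.12)/0.01253 = 0.1056/0.01253 = 8.4278, giving s = 7.4278.
Then α = μs = 0.88×7.4278 = 6.536 and β = (1−μ)s = 0.12×7.4278 = 0.891.

α = 6.536, β = 0.891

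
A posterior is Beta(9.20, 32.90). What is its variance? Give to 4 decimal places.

0.0040

α+β = 42.10 and αβ = 302.6800, so Var = αβ/[(α+β)²(α+β+1)] = 302.6800/76390.871000 = 0.0040.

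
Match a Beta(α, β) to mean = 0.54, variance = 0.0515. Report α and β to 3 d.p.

Write ν = α+β; then α = μν and Var = μ(1−μ)/(ν+1).
ν = μ(1−μ)/Var − 1 = 0.2484/0.0515 − 1 = 3.8233.
α = 0.54·3.8233 = 2.065, β = 0.46·3.8233 = 1.759.

α = 2.065, β = 1.759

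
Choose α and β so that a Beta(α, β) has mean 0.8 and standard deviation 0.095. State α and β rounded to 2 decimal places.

α = 13.38, β = 3.35

σ² = 0.095² = 0.009025.
With s = α+β, Var = μ(1−μ)/(s+1), so s+1 = (0.8×0.2)/0.009025 = 17.7285 and s = 16.7285.
α = μs = 13.38, β = (1−μ)s = 3.35.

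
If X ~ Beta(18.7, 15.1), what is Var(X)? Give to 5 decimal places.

0.00710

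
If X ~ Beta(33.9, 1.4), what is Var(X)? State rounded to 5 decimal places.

α+β = 35.3 and αβ = 47.46, so Var = αβ/[(α+β)²(α+β+1)] = 47.46/45233.067 = 0.00105.

0.00105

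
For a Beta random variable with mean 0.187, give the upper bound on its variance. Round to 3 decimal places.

0.152

Var = μ(1−μ)/(α+β+1), which approaches μ(1−μ) as α+β → 0.
So the supremum is μ(1−μ) = 0.187×0.813 = 0.152.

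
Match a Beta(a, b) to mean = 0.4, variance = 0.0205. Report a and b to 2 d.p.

a = 4.28, b = 6.42

Let s = a+b. The Beta variance is μ(1−μ)/(s+1).
So s+1 = μ(1−μ)/σ² = (0.4×0.6)/0.0205 = 0.24/0.0205 = 11.7073, giving s = 10.7073.
Then a = μs = 0.4×10.7073 = 4.28 and b = (1−μ)s = 0.6×10.7073 = 6.42.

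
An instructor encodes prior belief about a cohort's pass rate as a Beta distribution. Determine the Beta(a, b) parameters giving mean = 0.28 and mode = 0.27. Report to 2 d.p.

a = 12.88, b = 33.12

With s = a+b: μ = a/s and mode = (a−1)/(s−2). Eliminating a = μs,
μs − 1 = m(s−2) ⇒ s(μ−m) = 1−2m ⇒ s = 0.46/0.01 = 46.0000.
So a = μs = 12.88, b = (1−μ)s = 33.12.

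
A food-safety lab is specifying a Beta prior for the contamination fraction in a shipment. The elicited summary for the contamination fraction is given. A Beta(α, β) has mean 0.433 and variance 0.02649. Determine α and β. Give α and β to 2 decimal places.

α = 3.58, β = 4.69

Let s = α+β. The Beta variance is μ(1−μ)/(s+1).
So s+1 = μ(1−μ)/σ² = (0.433×0.567)/0.02649 = 0.245511/0.02649 = 9.2681, giving s = 8.2681.
Then α = μs = 0.433×8.2681 = 3.58 and β = (1−μ)s = 0.567×8.2681 = 4.69.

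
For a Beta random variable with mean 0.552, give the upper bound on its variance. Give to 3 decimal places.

0.247

For fixed mean μ the Beta variance is μ(1−μ)/(α+β+1), increasing as α+β decreases.
Its least upper bound (not attained) is μ(1−μ) = 0.552·0.448 = 0.247.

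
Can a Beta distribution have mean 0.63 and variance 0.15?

Yes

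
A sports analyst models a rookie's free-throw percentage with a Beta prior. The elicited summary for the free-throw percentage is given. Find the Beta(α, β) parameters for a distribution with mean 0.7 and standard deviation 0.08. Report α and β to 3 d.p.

α = 22.269, β = 9.544

First σ² = 0.0064. Setting α = μn, β = (1−μ)n with n = α+β,
μ(1−μ)/(n+1) = 0.0064 ⇒ n+1 = 0.21/0.0064 = 32.8125 ⇒ n = 31.8125.
Hence α = 0.7×31.8125 = 22.269, β = 0.3×31.8125 = 9.544.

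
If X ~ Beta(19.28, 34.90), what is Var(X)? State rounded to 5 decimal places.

Var = αβ/[(α+β)²(α+β+1)] = (19.28×34.90)/(54.18²×55.18) = 672.8720/161979.367032 = 0.00415.

0.00415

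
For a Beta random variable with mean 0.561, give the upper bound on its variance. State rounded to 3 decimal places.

0.246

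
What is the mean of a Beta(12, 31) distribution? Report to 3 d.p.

The Beta mean is α/(α+β) = 12/(12+31) = 0.279.

0.279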